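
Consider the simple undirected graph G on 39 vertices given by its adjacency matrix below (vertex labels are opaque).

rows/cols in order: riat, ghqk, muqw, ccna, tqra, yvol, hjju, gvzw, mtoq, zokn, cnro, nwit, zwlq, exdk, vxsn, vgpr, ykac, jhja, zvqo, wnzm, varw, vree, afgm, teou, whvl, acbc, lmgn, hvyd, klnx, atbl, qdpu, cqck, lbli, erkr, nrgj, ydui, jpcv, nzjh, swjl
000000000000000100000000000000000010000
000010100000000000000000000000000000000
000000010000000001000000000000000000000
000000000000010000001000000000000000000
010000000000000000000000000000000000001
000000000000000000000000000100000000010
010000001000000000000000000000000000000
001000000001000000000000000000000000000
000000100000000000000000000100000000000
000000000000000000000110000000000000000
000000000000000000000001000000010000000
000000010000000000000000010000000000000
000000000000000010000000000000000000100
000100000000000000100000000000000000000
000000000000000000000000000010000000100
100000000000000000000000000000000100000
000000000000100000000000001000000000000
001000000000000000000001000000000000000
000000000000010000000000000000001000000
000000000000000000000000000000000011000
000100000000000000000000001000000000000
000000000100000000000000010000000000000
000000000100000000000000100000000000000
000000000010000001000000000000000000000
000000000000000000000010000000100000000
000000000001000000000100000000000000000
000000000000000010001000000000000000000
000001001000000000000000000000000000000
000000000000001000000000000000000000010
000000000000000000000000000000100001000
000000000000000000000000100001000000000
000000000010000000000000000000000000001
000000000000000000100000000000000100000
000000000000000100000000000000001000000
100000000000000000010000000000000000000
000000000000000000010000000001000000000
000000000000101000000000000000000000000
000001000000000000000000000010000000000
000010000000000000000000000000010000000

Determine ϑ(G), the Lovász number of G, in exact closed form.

Vertex hjju has 2 neighbors: ghqk, mtoq.
deg(vxsn) = 2; N(vxsn) = {klnx, jpcv}.
deg(riat) = 2; N(riat) = {vgpr, nrgj}.
deg(afgm) = 2; N(afgm) = {zokn, whvl}.
G on 39 vertices is 2-regular; a single 39-cycle (edge-transitive).
The 20 distinct eigenvalues: [2.0, 1.974, 1.897, 1.771, 1.599, 1.385, 1.136, 0.857, 0.556, 0.241, -0.081, -0.4, -0.709, -1.0, -1.265, -1.497, -1.69, -1.84, -1.942, -1.994].
Lovász: ϑ = −39(-2*cos(pi/39))/(2+-(-1)*2*cos(pi/39)) = 39*cos(pi/39)/(cos(pi/39) + 1).
Numerically 19.4683.
Sandwich: α(G)=19 ≤ ϑ(G)=39*cos(pi/39)/(cos(pi/39) + 1) ≤ χ(Ḡ)=20 (both strict).

39*cos(pi/39)/(cos(pi/39) + 1)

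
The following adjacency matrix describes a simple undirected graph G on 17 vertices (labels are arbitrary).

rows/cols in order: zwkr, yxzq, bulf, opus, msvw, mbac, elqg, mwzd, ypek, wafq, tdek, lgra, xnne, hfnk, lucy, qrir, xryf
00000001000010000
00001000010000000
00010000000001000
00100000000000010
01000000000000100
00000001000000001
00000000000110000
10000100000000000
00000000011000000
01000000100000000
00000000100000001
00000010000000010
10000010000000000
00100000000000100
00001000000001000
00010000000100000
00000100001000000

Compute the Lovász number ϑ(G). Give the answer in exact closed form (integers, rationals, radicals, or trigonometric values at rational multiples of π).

Vertex xryf has 2 neighbors: mbac, tdek.
Vertex mbac has 2 neighbors: mwzd, xryf.
deg(xnne) = 2; N(xnne) = {zwkr, elqg}.
N(wafq) = {yxzq, ypek}, |N(wafq)| = 2.
deg(v) = 2 for all v (|V|=17); this is C_{17}, the 17-cycle.
The 9 distinct eigenvalues: [2.0, 1.864944, 1.478018, 0.891477, 0.184537, -0.547326, -1.205269, -1.700434, -1.965946].
λ_max=2, λ_min=-2*cos(pi/17); ϑ = −17·λ_min/(λ_max−λ_min) = 17*cos(pi/17)/(cos(pi/17) + 1).
ϑ(G) ≈ 8.427014314.
8 ≤ 17*cos(pi/17)/(cos(pi/17) + 1) ≤ 9: both strict.

17*cos(pi/17)/(cos(pi/17) + 1)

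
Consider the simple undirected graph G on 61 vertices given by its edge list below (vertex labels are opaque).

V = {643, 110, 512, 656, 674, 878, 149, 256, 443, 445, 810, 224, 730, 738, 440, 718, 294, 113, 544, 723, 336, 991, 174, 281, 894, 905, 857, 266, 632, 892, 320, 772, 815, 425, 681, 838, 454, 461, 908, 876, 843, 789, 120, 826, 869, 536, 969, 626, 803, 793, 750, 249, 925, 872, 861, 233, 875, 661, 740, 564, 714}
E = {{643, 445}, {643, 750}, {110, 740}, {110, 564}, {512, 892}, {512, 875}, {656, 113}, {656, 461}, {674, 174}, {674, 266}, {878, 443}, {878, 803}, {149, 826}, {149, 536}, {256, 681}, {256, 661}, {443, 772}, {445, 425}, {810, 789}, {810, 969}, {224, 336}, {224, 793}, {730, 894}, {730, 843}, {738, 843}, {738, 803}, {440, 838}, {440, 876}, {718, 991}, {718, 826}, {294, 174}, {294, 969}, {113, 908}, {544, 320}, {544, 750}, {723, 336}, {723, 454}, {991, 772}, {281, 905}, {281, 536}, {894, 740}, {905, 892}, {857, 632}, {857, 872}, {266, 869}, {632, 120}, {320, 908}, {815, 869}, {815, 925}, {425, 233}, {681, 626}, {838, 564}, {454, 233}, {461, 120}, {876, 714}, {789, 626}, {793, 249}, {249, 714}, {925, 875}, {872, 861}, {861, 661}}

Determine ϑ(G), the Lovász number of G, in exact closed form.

Vertex 714 has 2 neighbors: 876, 249.
deg(256) = 2; N(256) = {681, 661}.
deg(632) = 2; N(632) = {857, 120}.
N(810) = {789, 969}, |N(810)| = 2.
Every vertex has degree 2 (N=61); the odd cycle C_{61}.
Distinct eigenvalues (to 4 d.p.): [2.0, 1.9894, 1.9577, 1.9053, 1.8326, 1.7406, 1.6301, 1.5023, 1.3585, 1.2004, 1.0296, 0.8478, 0.6571, 0.4594, 0.2568, 0.0515, -0.1544, -0.3586, -0.559, -0.7535, -0.94, -1.1165, -1.2812, -1.4323, -1.5682, -1.6876, -1.789, -1.8714, -1.9341, -1.9762, -1.9973].
λ_max=2, λ_min=-2*cos(pi/61); ϑ = −61·λ_min/(λ_max−λ_min) = 61*cos(pi/61)/(cos(pi/61) + 1).
Numerically 30.4797665.
Check 30 ≤ 61*cos(pi/61)/(cos(pi/61) + 1) ≤ 31: both strict.

61*cos(pi/61)/(cos(pi/61) + 1)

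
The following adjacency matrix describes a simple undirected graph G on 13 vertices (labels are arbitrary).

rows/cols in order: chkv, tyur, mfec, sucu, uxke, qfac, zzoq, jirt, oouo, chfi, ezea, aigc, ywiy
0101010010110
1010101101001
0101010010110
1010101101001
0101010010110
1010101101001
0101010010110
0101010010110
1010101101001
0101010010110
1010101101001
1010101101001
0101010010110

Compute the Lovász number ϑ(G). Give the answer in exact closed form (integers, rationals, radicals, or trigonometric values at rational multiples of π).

deg(chkv) = 6; N(chkv) = {tyur, sucu, qfac, oouo, ezea, aigc}.
N(oouo) = {chkv, mfec, uxke, zzoq, jirt, chfi, ywiy}, |N(oouo)| = 7.
Vertex ywiy has 6 neighbors: tyur, sucu, qfac, oouo, ezea, aigc.
Vertex qfac has 7 neighbors: chkv, mfec, uxke, zzoq, jirt, chfi, ywiy.
G = K_{7,6}: α = 7 = χ(Ḡ), so ϑ = 7.
ϑ(G) ≈ 7.0000000.
Lovász sandwich 7 ≤ 7 ≤ 7: collapsed.

7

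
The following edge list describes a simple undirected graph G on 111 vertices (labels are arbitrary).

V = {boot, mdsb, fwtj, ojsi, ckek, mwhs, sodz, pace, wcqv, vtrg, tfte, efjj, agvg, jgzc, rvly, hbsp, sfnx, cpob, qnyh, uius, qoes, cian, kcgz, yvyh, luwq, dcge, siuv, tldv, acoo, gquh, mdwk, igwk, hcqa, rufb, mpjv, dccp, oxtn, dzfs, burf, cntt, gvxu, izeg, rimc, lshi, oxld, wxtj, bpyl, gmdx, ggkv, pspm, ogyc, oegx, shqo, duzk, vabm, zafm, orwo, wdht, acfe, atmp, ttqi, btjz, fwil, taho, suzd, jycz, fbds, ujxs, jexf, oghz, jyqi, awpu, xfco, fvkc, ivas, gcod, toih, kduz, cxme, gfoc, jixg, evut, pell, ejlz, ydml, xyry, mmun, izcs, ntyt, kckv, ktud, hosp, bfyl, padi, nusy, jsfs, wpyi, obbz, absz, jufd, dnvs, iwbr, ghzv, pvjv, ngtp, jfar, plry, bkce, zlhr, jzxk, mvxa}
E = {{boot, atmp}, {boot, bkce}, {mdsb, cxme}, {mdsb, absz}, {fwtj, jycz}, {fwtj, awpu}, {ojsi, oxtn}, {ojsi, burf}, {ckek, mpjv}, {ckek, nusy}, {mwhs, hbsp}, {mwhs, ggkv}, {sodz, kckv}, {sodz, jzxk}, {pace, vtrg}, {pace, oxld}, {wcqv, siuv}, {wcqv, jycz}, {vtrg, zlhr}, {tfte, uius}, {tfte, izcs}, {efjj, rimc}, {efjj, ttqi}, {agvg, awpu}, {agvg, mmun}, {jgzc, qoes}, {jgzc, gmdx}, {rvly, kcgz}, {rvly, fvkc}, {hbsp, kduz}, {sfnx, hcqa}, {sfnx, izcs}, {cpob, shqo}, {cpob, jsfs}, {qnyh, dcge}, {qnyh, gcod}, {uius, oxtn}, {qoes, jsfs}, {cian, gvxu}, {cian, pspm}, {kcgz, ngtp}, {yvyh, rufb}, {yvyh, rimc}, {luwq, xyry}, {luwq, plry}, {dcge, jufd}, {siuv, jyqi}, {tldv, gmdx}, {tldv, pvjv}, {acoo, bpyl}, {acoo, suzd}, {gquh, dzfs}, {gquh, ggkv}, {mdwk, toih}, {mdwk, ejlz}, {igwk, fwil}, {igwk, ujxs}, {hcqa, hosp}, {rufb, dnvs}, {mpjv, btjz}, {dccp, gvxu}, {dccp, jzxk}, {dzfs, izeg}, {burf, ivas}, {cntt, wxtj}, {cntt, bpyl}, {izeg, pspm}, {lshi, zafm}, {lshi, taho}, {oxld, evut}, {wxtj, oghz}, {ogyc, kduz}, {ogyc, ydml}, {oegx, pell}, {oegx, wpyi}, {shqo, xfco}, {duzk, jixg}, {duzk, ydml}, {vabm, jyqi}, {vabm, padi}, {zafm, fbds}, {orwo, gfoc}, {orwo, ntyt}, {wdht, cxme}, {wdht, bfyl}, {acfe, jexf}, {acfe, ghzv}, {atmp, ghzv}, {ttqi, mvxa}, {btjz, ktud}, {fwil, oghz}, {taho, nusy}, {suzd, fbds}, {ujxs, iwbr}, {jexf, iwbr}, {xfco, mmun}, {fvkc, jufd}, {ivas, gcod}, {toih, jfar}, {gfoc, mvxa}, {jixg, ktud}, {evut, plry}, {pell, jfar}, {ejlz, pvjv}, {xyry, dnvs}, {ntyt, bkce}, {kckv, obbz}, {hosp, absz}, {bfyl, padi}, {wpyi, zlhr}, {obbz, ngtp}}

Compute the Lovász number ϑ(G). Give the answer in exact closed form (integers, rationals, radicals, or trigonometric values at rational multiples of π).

Vertex jfar has 2 neighbors: toih, pell.
deg(cxme) = 2; N(cxme) = {mdsb, wdht}.
N(agvg) = {awpu, mmun}, |N(agvg)| = 2.
Vertex siuv has 2 neighbors: wcqv, jyqi.
deg(v) = 2 for all v (|V|=111); a single 111-cycle (edge-transitive).
A has 56 distinct eigenvalues ≈ [2.0, 1.9968, 1.9872, 1.9712, 1.949, 1.9204, 1.8858, 1.845, 1.7984, 1.746, 1.688, 1.6247, 1.5561, 1.4825, 1.4042, 1.3213, 1.2343, 1.1433, 1.0486, 0.9506, 0.8495, 0.7457, 0.6395, 0.5313, 0.4214, 0.3101, 0.1978, 0.0849, -0.0283, -0.1414, -0.254, -0.3659, -0.4765, -0.5856, -0.6929, -0.7979, -0.9004, -1.0, -1.0964, -1.1893, -1.2783, -1.3633, -1.4439, -1.5199, -1.591, -1.657, -1.7177, -1.7729, -1.8225, -1.8661, -1.9039, -1.9355, -1.9609, -1.98, -1.9928, -1.9992].
λ_max=2, λ_min=-2*cos(pi/111); ϑ = −111·λ_min/(λ_max−λ_min) = 111*cos(pi/111)/(cos(pi/111) + 1).
Numerically 55.4888841.
Lovász sandwich 55 ≤ 111*cos(pi/111)/(cos(pi/111) + 1) ≤ 56: both strict.

111*cos(pi/111)/(cos(pi/111) + 1)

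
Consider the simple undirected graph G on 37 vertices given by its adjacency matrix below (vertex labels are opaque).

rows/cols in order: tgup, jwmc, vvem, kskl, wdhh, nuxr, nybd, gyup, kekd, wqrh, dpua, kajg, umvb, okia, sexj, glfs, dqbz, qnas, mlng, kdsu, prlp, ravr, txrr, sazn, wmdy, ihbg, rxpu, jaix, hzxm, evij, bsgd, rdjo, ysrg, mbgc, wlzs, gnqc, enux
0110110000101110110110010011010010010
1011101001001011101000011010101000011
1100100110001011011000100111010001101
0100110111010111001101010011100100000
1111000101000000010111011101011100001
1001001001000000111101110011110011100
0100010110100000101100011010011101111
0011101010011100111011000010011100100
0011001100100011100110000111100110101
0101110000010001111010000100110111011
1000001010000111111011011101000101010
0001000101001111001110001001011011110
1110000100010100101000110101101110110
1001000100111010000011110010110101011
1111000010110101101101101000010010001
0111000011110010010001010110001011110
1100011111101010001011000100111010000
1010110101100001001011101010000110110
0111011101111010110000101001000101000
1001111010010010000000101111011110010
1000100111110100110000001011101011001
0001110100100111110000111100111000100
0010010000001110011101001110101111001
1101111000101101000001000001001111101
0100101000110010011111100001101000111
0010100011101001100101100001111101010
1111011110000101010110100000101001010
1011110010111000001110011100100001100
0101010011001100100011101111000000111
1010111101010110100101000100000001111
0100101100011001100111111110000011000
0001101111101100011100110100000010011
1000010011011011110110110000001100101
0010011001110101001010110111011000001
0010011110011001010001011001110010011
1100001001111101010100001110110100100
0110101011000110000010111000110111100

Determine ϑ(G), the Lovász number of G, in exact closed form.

sqrt(37)

N(hzxm) = {jwmc, kskl, nuxr, kekd, wqrh, umvb, okia, dqbz, prlp, ravr, txrr, wmdy, ihbg, rxpu, jaix, wlzs, gnqc, enux}, |N(hzxm)| = 18.
Vertex qnas has 18 neighbors: tgup, vvem, wdhh, nuxr, gyup, wqrh, dpua, glfs, mlng, prlp, ravr, txrr, wmdy, rxpu, rdjo, ysrg, wlzs, gnqc.
Vertex ihbg has 18 neighbors: vvem, wdhh, kekd, wqrh, dpua, umvb, glfs, dqbz, kdsu, ravr, txrr, jaix, hzxm, evij, bsgd, rdjo, mbgc, gnqc.
deg(kajg) = 18; N(kajg) = {kskl, gyup, wqrh, umvb, okia, sexj, glfs, mlng, kdsu, prlp, wmdy, jaix, evij, bsgd, ysrg, mbgc, wlzs, gnqc}.
Regular of degree 18 on 37 vertices: Paley(37): SR with (k,λ,μ)=(18,8,9).
Distinct eigenvalues (to 4 d.p.): [18.0, 2.5414, -3.5414].
Lovász: ϑ = −37(-sqrt(37)/2 - 1/2)/(18+-(-sqrt(37)/2 - 1/2)) = sqrt(37).
≈ 6.082762530 (to 9 d.p.).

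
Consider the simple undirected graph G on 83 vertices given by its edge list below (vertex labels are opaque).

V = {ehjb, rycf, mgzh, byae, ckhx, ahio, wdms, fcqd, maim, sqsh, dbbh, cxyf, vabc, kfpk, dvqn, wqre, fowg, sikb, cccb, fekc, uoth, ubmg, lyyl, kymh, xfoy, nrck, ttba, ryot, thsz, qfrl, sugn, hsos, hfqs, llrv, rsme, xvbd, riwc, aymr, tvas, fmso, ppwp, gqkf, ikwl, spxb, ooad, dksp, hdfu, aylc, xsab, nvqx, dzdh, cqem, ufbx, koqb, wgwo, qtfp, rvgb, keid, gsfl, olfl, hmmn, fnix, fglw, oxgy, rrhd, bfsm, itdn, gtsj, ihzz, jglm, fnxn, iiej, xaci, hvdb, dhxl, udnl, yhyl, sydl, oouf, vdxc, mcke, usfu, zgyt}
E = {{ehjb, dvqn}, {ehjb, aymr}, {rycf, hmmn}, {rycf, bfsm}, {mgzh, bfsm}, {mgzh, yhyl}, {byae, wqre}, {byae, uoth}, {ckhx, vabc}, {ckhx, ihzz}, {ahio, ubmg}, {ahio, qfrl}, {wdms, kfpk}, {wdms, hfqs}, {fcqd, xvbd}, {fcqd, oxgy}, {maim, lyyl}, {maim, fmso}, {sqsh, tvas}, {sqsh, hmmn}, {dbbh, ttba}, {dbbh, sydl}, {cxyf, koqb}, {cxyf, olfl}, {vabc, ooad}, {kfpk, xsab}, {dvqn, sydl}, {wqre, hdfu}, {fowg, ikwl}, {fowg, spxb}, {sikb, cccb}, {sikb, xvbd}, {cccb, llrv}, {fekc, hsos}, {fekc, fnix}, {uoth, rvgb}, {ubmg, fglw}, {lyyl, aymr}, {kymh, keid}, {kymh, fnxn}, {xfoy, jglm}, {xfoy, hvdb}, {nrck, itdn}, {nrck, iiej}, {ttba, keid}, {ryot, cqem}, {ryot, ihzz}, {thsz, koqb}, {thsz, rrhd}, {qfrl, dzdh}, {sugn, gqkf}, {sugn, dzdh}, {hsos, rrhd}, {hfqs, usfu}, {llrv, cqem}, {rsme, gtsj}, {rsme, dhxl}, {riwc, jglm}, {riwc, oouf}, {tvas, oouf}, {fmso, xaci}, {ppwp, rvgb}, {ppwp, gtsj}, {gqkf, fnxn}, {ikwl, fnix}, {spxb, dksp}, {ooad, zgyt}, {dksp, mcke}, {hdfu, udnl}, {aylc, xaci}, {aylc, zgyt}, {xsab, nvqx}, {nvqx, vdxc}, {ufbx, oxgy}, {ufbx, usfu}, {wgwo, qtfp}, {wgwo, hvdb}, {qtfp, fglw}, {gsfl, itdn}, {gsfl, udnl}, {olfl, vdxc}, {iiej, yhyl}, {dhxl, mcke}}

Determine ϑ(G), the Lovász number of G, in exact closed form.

83*cos(pi/83)/(cos(pi/83) + 1)

N(ooad) = {vabc, zgyt}, |N(ooad)| = 2.
N(spxb) = {fowg, dksp}, |N(spxb)| = 2.
N(kymh) = {keid, fnxn}, |N(kymh)| = 2.
N(dzdh) = {qfrl, sugn}, |N(dzdh)| = 2.
Regular of degree 2 on 83 vertices: connected 2-regular on 83 ⇒ C_{83}.
The 42 distinct eigenvalues: [2.0, 1.99427, 1.97712, 1.94865, 1.90901, 1.85844, 1.79722, 1.72571, 1.64431, 1.5535, 1.45378, 1.34575, 1.23, 1.1072, 0.97807, 0.84333, 0.70376, 0.56016, 0.41335, 0.26418, 0.11349, -0.03785, -0.18897, -0.33901, -0.48711, -0.63242, -0.7741, -0.91135, -1.04338, -1.16944, -1.28879, -1.40077, -1.50472, -1.60005, -1.68622, -1.76273, -1.82914, -1.88507, -1.93021, -1.96429, -1.98712, -1.99857].
λ_max=2, λ_min=-2*cos(pi/83); ϑ = −83·λ_min/(λ_max−λ_min) = 83*cos(pi/83)/(cos(pi/83) + 1).
= 41.4851… (decimal).
Lovász sandwich 41 ≤ 83*cos(pi/83)/(cos(pi/83) + 1) ≤ 42: both strict.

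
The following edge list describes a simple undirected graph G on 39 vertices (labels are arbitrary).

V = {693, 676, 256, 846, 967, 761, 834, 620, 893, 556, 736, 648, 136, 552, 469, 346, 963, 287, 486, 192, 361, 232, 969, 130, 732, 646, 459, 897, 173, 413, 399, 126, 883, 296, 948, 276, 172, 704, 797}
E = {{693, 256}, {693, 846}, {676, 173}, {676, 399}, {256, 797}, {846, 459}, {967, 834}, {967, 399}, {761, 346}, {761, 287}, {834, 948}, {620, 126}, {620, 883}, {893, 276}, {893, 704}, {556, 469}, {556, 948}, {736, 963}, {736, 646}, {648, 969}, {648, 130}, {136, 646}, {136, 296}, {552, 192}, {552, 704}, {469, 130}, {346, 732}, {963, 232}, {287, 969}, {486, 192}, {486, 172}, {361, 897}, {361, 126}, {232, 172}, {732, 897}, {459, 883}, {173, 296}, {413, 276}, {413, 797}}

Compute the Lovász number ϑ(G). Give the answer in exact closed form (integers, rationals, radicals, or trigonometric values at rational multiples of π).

39*cos(pi/39)/(cos(pi/39) + 1)

deg(897) = 2; N(897) = {361, 732}.
N(126) = {620, 361}, |N(126)| = 2.
N(761) = {346, 287}, |N(761)| = 2.
Vertex 413 has 2 neighbors: 276, 797.
Regular of degree 2 on 39 vertices: connected 2-regular on 39 ⇒ C_{39}.
Distinct eigenvalues (to 5 d.p.): [2.0, 1.9741, 1.89707, 1.77091, 1.59889, 1.38545, 1.13613, 0.85739, 0.55643, 0.24107, -0.08053, -0.40005, -0.70921, -1.0, -1.26489, -1.49702, -1.69038, -1.83996, -1.94188, -1.99351].
λ_max=2, λ_min=-2*cos(pi/39); ϑ = −39·λ_min/(λ_max−λ_min) = 39*cos(pi/39)/(cos(pi/39) + 1).
ϑ(G) ≈ 19.4683324.
19 ≤ 39*cos(pi/39)/(cos(pi/39) + 1) ≤ 20: both strict.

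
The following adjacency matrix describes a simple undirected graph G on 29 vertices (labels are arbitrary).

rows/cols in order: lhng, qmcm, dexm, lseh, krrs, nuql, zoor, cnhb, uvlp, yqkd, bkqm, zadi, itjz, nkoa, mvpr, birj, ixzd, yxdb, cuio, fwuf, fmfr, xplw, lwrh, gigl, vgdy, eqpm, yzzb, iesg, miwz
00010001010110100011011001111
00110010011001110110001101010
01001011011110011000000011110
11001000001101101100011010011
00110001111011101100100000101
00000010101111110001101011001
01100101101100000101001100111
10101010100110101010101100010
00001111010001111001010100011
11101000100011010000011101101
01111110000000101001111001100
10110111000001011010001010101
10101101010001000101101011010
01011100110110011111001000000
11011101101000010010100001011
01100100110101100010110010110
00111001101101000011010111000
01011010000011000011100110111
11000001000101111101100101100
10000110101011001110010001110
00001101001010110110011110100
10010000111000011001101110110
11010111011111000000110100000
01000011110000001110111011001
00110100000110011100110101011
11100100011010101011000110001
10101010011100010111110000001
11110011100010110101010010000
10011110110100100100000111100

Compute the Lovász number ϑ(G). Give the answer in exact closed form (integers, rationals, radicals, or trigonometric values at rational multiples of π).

Vertex yqkd has 14 neighbors: lhng, qmcm, dexm, krrs, uvlp, itjz, nkoa, birj, xplw, lwrh, gigl, eqpm, yzzb, miwz.
Vertex fwuf has 14 neighbors: lhng, nuql, zoor, uvlp, bkqm, itjz, nkoa, ixzd, yxdb, cuio, xplw, eqpm, yzzb, iesg.
N(bkqm) = {qmcm, dexm, lseh, krrs, nuql, zoor, mvpr, ixzd, fwuf, fmfr, xplw, lwrh, eqpm, yzzb}, |N(bkqm)| = 14.
deg(lwrh) = 14; N(lwrh) = {lhng, qmcm, lseh, nuql, zoor, cnhb, yqkd, bkqm, zadi, itjz, nkoa, fmfr, xplw, gigl}.
deg(v) = 14 for all v (|V|=29); Paley(29): SR with (k,λ,μ)=(14,6,7).
spec(A) ≈ [14.0, 2.19258, -3.19258] (distinct, 5 d.p.).
Lovász (edge-transitive): ϑ = −29·(-sqrt(29)/2 - 1/2)/((14)−(-sqrt(29)/2 - 1/2)) = sqrt(29).
Numerically 5.38516481.

sqrt(29)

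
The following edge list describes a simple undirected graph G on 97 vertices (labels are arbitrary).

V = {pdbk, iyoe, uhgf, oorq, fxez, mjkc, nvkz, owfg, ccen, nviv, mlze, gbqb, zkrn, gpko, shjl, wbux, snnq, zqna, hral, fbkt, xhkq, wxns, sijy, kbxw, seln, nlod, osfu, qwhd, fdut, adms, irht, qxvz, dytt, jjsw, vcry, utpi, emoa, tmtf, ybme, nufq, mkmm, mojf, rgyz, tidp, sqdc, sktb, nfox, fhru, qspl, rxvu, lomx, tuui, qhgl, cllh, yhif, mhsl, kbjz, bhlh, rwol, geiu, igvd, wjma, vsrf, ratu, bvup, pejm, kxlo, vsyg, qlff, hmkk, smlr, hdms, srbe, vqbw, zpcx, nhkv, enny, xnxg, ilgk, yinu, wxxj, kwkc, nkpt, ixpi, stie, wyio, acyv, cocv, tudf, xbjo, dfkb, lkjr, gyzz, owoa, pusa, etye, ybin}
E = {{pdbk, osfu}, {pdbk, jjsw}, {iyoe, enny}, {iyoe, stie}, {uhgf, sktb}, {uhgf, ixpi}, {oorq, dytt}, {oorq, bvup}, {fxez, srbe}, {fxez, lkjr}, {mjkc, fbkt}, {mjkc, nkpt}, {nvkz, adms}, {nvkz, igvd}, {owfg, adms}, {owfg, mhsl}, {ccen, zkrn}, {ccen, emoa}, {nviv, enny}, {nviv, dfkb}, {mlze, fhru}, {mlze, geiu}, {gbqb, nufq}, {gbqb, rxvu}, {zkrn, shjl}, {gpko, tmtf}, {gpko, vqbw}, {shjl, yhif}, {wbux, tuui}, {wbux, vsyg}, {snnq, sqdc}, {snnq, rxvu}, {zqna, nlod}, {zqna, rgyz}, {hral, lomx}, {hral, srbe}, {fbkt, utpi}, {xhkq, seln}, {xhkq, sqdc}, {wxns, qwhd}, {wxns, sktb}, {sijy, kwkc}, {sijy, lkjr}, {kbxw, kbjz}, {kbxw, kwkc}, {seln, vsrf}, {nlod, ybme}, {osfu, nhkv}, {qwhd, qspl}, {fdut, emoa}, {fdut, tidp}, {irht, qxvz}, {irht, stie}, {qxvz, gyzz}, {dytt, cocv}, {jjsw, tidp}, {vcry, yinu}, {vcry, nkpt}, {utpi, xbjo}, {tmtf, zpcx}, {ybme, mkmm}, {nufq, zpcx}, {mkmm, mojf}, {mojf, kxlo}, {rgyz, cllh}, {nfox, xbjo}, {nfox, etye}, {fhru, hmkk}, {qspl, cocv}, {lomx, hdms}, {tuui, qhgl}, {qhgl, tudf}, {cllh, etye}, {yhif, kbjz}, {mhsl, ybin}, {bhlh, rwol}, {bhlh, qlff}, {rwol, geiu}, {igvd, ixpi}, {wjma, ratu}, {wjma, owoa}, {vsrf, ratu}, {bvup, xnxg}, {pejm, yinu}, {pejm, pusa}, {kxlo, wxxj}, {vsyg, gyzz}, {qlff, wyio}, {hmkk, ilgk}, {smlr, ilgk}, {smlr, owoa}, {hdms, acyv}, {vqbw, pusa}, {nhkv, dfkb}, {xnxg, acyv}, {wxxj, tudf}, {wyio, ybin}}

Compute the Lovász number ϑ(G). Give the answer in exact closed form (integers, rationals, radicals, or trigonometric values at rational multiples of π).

97*cos(pi/97)/(cos(pi/97) + 1)

N(owoa) = {wjma, smlr}, |N(owoa)| = 2.
Vertex qhgl has 2 neighbors: tuui, tudf.
deg(sqdc) = 2; N(sqdc) = {snnq, xhkq}.
deg(xnxg) = 2; N(xnxg) = {bvup, acyv}.
2-regular, N=97; connected 2-regular on 97 ⇒ C_{97}.
A has 49 distinct eigenvalues ≈ [2.0, 1.996, 1.983, 1.962, 1.933, 1.896, 1.851, 1.798, 1.737, 1.67, 1.595, 1.513, 1.426, 1.332, 1.232, 1.128, 1.019, 0.905, 0.788, 0.667, 0.544, 0.418, 0.29, 0.162, 0.032, -0.097, -0.226, -0.354, -0.481, -0.606, -0.728, -0.847, -0.962, -1.074, -1.181, -1.283, -1.379, -1.47, -1.555, -1.633, -1.704, -1.769, -1.825, -1.874, -1.916, -1.949, -1.974, -1.991, -1.999].
ϑ = −N·λ_min/(λ_max−λ_min) = −97·(-2*cos(pi/97))/(2−(-2*cos(pi/97))) = 97*cos(pi/97)/(cos(pi/97) + 1).
= 48.48728… (decimal).
Lovász sandwich 48 ≤ 97*cos(pi/97)/(cos(pi/97) + 1) ≤ 49: both strict.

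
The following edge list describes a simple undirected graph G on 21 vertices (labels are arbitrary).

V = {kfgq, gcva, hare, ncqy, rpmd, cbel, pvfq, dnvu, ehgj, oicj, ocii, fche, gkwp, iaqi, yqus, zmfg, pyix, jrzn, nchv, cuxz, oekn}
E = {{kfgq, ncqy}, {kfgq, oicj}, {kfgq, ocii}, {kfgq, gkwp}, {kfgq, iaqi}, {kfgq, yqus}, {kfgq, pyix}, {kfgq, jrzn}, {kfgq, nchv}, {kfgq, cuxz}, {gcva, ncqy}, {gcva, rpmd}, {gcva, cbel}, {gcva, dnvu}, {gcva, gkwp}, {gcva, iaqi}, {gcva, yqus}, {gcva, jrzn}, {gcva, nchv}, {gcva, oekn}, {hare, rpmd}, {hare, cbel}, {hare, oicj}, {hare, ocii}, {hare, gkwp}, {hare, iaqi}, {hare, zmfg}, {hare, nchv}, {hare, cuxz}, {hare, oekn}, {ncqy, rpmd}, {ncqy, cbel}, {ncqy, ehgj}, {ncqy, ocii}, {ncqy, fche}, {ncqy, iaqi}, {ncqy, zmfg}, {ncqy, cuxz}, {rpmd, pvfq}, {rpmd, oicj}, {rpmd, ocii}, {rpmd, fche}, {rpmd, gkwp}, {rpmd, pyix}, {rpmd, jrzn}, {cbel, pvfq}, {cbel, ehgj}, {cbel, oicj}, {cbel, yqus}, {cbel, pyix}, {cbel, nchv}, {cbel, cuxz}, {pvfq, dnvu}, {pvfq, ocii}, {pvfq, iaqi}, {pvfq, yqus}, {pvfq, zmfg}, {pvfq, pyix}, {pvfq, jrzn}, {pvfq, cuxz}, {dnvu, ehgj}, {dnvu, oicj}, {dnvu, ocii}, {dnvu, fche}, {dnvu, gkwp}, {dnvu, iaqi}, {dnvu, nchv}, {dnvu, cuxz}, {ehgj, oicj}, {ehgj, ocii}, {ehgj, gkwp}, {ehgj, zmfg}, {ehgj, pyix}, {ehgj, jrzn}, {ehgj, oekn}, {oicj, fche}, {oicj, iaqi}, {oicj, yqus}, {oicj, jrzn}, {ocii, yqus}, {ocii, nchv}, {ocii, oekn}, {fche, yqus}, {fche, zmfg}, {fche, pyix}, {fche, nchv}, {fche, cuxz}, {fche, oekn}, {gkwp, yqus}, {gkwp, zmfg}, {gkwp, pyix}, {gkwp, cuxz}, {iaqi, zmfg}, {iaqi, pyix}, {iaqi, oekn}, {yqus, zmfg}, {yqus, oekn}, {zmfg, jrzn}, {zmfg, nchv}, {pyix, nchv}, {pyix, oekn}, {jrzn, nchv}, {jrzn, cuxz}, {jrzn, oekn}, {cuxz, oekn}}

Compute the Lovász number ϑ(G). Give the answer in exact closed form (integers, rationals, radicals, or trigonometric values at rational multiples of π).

6

Vertex cbel has 10 neighbors: gcva, hare, ncqy, pvfq, ehgj, oicj, yqus, pyix, nchv, cuxz.
Vertex jrzn has 10 neighbors: kfgq, gcva, rpmd, pvfq, ehgj, oicj, zmfg, nchv, cuxz, oekn.
deg(hare) = 10; N(hare) = {rpmd, cbel, oicj, ocii, gkwp, iaqi, zmfg, nchv, cuxz, oekn}.
Vertex zmfg has 10 neighbors: hare, ncqy, pvfq, ehgj, fche, gkwp, iaqi, yqus, jrzn, nchv.
Every vertex has degree 10 (N=21); Kneser-type, 2-subsets of [7].
spec(A) ≈ [10.0, 1.0, -4.0] (distinct, 3 d.p.).
−21·(-4) / ((10)−(-4)) = 6 = ϑ(G).
≈ 6.0000000 (to 7 d.p.).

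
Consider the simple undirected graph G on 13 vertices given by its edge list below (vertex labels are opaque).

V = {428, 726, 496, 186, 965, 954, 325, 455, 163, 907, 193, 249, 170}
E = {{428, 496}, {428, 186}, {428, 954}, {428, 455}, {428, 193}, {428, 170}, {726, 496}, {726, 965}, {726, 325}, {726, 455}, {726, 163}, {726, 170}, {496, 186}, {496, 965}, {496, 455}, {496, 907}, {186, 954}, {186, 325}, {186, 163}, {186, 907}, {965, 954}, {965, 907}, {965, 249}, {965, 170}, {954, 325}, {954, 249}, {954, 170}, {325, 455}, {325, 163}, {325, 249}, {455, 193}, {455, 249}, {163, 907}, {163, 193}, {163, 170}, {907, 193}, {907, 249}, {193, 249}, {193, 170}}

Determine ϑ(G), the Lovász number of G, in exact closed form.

sqrt(13)

N(193) = {428, 455, 163, 907, 249, 170}, |N(193)| = 6.
Vertex 163 has 6 neighbors: 726, 186, 325, 907, 193, 170.
deg(496) = 6; N(496) = {428, 726, 186, 965, 455, 907}.
deg(186) = 6; N(186) = {428, 496, 954, 325, 163, 907}.
G on 13 vertices is 6-regular; Paley(13): SR with (k,λ,μ)=(6,2,3).
spec(A) ≈ [6.0, 1.30278, -2.30278] (distinct, 5 d.p.).
With N=13: ϑ(G) = 13·(-(-sqrt(13)/2 - 1/2))/(6−(-sqrt(13)/2 - 1/2)) = sqrt(13).
ϑ(G) ≈ 3.6056.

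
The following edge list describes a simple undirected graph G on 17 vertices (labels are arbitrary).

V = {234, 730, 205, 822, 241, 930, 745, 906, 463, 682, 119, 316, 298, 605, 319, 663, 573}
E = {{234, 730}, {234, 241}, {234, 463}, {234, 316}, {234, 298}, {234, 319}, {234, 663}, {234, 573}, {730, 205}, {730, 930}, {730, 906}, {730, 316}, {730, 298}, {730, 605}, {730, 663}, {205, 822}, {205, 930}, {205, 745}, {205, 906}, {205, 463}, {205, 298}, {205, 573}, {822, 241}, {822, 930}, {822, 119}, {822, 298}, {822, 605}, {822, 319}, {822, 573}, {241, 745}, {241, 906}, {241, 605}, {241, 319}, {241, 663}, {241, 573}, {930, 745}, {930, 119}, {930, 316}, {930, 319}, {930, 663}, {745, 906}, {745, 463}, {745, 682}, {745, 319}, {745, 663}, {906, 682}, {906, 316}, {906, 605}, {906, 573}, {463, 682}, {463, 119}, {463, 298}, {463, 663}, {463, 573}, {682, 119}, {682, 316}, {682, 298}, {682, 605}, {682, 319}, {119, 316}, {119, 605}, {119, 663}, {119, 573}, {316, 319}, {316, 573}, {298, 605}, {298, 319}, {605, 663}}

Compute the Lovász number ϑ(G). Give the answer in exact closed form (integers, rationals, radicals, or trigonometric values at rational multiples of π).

N(298) = {234, 730, 205, 822, 463, 682, 605, 319}, |N(298)| = 8.
N(119) = {822, 930, 463, 682, 316, 605, 663, 573}, |N(119)| = 8.
Vertex 316 has 8 neighbors: 234, 730, 930, 906, 682, 119, 319, 573.
Vertex 730 has 8 neighbors: 234, 205, 930, 906, 316, 298, 605, 663.
Every vertex has degree 8 (N=17); strongly regular (17,8,3,4).
spec(A) ≈ [8.0, 1.56155, -2.56155] (distinct, 5 d.p.).
With N=17: ϑ(G) = 17·(-(-sqrt(17)/2 - 1/2))/(8−(-sqrt(17)/2 - 1/2)) = sqrt(17).
ϑ(G) ≈ 4.12310563.

sqrt(17)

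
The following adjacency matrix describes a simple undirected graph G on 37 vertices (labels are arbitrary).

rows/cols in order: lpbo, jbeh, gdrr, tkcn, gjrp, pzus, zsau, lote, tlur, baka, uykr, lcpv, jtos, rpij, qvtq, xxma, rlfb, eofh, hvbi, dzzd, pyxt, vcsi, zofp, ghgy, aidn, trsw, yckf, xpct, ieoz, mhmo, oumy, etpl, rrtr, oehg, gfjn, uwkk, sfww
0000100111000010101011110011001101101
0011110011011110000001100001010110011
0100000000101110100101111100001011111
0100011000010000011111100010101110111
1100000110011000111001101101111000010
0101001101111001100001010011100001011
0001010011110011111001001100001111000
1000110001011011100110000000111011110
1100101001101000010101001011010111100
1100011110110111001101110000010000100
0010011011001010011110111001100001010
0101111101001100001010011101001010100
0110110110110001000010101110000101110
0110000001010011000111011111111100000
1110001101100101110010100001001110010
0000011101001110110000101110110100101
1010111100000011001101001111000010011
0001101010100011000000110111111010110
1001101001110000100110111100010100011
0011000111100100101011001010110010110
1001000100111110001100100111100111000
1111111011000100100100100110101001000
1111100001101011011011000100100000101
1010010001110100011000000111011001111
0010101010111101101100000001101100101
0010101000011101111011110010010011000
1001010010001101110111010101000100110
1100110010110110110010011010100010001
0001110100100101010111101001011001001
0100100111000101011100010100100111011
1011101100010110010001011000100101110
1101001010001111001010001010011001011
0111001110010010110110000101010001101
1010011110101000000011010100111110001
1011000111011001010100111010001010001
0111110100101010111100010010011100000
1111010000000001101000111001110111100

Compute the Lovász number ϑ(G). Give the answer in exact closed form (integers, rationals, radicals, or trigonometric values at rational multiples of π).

sqrt(37)

Vertex trsw has 18 neighbors: gdrr, gjrp, zsau, lcpv, jtos, rpij, xxma, rlfb, eofh, hvbi, pyxt, vcsi, zofp, ghgy, yckf, mhmo, rrtr, oehg.
N(gfjn) = {lpbo, gdrr, tkcn, lote, tlur, baka, lcpv, jtos, xxma, eofh, dzzd, zofp, ghgy, aidn, yckf, oumy, rrtr, sfww}, |N(gfjn)| = 18.
deg(zofp) = 18; N(zofp) = {lpbo, jbeh, gdrr, tkcn, gjrp, baka, uykr, jtos, qvtq, xxma, eofh, hvbi, pyxt, vcsi, trsw, ieoz, gfjn, sfww}.
deg(pyxt) = 18; N(pyxt) = {lpbo, tkcn, lote, uykr, lcpv, jtos, rpij, qvtq, hvbi, dzzd, zofp, trsw, yckf, xpct, ieoz, etpl, rrtr, oehg}.
37-vertex 18-regular graph: SR(37,18,8,9) — a Paley graph.
A has 3 distinct eigenvalues ≈ [18.0, 2.5414, -3.5414].
With N=37: ϑ(G) = 37·(-(-sqrt(37)/2 - 1/2))/(18−(-sqrt(37)/2 - 1/2)) = sqrt(37).
Numerically 6.0827625.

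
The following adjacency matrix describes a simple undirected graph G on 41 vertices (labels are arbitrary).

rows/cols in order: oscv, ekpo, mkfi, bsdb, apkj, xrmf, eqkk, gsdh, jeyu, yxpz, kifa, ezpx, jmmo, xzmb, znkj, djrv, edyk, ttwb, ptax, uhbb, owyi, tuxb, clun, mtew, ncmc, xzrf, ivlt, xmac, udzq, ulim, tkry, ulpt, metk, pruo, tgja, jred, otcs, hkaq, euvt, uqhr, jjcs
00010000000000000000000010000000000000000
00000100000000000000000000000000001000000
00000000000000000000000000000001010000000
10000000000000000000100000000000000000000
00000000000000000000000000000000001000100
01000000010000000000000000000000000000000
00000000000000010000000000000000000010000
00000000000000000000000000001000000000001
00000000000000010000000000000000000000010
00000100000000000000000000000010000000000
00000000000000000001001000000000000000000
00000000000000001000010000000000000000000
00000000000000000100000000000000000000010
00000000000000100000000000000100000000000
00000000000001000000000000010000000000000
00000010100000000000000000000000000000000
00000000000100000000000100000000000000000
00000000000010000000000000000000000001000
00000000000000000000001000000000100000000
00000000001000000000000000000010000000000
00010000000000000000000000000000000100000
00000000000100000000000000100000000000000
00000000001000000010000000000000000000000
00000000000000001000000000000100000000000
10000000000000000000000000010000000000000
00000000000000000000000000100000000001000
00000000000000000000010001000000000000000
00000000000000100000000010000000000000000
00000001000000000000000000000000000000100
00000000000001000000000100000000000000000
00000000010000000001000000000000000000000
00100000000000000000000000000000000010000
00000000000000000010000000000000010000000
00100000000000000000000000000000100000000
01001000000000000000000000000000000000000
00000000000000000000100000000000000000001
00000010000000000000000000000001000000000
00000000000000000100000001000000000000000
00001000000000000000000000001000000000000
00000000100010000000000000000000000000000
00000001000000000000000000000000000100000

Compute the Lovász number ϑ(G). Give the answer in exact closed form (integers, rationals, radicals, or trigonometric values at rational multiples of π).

41*cos(pi/41)/(cos(pi/41) + 1)

Vertex yxpz has 2 neighbors: xrmf, tkry.
deg(xmac) = 2; N(xmac) = {znkj, ncmc}.
N(otcs) = {eqkk, ulpt}, |N(otcs)| = 2.
Vertex ulim has 2 neighbors: xzmb, mtew.
G on 41 vertices is 2-regular; a single 41-cycle (edge-transitive).
A has 21 distinct eigenvalues ≈ [2.0, 1.97656, 1.90679, 1.79233, 1.63586, 1.44104, 1.21245, 0.95544, 0.67603, 0.38078, 0.07661, -0.22937, -0.52996, -0.81814, -1.08714, -1.33065, -1.54298, -1.71914, -1.855, -1.94739, -1.99413].
−41·(-2*cos(pi/41)) / ((2)−(-2*cos(pi/41))) = 41*cos(pi/41)/(cos(pi/41) + 1) = ϑ(G).
= 20.46988027… (decimal).
Lovász sandwich 20 ≤ 41*cos(pi/41)/(cos(pi/41) + 1) ≤ 21: both strict.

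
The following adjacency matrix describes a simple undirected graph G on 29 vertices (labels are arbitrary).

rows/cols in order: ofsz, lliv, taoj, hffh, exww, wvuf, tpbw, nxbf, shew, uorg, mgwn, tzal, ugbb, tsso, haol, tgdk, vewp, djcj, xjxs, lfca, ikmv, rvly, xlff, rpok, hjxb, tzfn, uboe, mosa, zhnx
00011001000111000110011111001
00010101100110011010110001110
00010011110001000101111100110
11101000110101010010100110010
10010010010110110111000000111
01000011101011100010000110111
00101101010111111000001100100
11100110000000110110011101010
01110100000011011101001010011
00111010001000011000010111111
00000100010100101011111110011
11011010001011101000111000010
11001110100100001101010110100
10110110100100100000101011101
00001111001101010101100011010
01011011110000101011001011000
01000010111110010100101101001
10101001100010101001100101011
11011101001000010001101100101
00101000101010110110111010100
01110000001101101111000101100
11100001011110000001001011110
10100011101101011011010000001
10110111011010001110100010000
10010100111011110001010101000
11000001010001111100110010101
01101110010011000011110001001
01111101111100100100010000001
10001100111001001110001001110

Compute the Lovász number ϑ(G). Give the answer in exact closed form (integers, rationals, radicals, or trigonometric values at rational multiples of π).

sqrt(29)

Vertex tsso has 14 neighbors: ofsz, taoj, hffh, wvuf, tpbw, shew, tzal, haol, ikmv, xlff, hjxb, tzfn, uboe, zhnx.
deg(xjxs) = 14; N(xjxs) = {ofsz, lliv, hffh, exww, wvuf, nxbf, mgwn, tgdk, lfca, ikmv, xlff, rpok, uboe, zhnx}.
Vertex lfca has 14 neighbors: taoj, exww, shew, mgwn, ugbb, haol, tgdk, djcj, xjxs, ikmv, rvly, xlff, hjxb, uboe.
deg(haol) = 14; N(haol) = {exww, wvuf, tpbw, nxbf, mgwn, tzal, tsso, tgdk, djcj, lfca, ikmv, hjxb, tzfn, mosa}.
deg(v) = 14 for all v (|V|=29); SR(29,14,6,7) — a Paley graph.
A has 3 distinct eigenvalues ≈ [14.0, 2.1926, -3.1926].
λ_max=14, λ_min=-sqrt(29)/2 - 1/2; ϑ = −29·λ_min/(λ_max−λ_min) = sqrt(29).
= 5.385165… (decimal).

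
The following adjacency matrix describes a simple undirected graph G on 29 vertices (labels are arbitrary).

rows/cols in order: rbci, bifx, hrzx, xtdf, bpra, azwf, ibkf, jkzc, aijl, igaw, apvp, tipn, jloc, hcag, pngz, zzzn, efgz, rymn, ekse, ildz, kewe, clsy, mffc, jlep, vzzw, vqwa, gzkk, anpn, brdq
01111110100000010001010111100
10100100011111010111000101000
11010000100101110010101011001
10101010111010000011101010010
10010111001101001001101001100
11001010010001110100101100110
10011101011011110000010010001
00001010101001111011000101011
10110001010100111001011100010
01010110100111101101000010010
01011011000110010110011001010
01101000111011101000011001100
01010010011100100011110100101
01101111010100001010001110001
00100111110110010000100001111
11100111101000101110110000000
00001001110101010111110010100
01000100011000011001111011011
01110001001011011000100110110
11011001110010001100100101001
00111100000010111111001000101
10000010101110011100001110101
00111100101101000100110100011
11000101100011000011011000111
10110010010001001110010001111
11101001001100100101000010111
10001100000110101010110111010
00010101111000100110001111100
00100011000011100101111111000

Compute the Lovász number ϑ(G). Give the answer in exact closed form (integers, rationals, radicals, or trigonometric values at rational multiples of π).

deg(anpn) = 14; N(anpn) = {xtdf, azwf, jkzc, aijl, igaw, apvp, pngz, rymn, ekse, mffc, jlep, vzzw, vqwa, gzkk}.
deg(xtdf) = 14; N(xtdf) = {rbci, hrzx, bpra, ibkf, aijl, igaw, apvp, jloc, ekse, ildz, kewe, mffc, vzzw, anpn}.
deg(rymn) = 14; N(rymn) = {bifx, azwf, igaw, apvp, zzzn, efgz, ildz, kewe, clsy, mffc, vzzw, vqwa, anpn, brdq}.
N(apvp) = {bifx, xtdf, bpra, ibkf, jkzc, tipn, jloc, zzzn, rymn, ekse, clsy, mffc, vqwa, anpn}, |N(apvp)| = 14.
G on 29 vertices is 14-regular; Paley(29): SR with (k,λ,μ)=(14,6,7).
A has 3 distinct eigenvalues ≈ [14.0, 2.1926, -3.1926].
With N=29: ϑ(G) = 29·(-(-sqrt(29)/2 - 1/2))/(14−(-sqrt(29)/2 - 1/2)) = sqrt(29).
= 5.3852… (decimal).

sqrt(29)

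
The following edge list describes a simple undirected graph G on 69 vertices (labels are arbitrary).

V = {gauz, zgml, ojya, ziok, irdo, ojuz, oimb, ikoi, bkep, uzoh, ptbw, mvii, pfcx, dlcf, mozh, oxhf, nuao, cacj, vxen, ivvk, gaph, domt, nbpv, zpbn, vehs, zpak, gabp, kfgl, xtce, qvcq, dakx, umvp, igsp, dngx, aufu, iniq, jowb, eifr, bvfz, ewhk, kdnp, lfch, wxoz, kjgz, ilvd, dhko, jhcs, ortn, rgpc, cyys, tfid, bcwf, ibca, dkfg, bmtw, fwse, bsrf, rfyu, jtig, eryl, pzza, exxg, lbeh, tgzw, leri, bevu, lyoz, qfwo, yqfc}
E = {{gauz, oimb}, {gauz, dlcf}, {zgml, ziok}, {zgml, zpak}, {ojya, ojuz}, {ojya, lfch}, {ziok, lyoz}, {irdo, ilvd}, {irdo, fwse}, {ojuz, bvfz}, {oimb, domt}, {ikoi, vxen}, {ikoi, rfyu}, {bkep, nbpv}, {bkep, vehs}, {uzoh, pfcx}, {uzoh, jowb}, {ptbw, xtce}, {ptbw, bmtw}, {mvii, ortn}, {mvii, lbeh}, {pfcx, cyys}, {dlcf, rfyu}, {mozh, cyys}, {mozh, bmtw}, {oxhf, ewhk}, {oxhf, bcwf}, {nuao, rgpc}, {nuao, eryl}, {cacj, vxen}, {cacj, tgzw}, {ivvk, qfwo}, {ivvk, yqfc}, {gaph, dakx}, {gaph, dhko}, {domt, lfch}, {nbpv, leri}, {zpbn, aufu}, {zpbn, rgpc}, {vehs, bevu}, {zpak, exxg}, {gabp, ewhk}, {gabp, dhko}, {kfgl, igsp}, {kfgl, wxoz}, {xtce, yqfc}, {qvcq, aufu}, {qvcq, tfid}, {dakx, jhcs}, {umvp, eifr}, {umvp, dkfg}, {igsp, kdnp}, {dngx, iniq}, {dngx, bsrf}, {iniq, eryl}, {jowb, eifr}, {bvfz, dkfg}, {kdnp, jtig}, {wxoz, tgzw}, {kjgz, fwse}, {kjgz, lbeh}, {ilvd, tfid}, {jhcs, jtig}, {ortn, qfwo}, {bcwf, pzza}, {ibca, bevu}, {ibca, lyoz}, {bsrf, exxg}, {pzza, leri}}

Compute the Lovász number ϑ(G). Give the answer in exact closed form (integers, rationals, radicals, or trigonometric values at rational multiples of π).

69*cos(pi/69)/(cos(pi/69) + 1)

N(qvcq) = {aufu, tfid}, |N(qvcq)| = 2.
N(gabp) = {ewhk, dhko}, |N(gabp)| = 2.
N(pfcx) = {uzoh, cyys}, |N(pfcx)| = 2.
Vertex wxoz has 2 neighbors: kfgl, tgzw.
G on 69 vertices is 2-regular; a single 69-cycle (edge-transitive).
A has 35 distinct eigenvalues ≈ [2.0, 1.991714, 1.966923, 1.925835, 1.868788, 1.796255, 1.708839, 1.607262, 1.492367, 1.365106, 1.226534, 1.077797, 0.92013, 0.754838, 0.583292, 0.406912, 0.22716, 0.045526, -0.136485, -0.317365, -0.495616, -0.669759, -0.838353, -1.0, -1.153361, -1.297164, -1.430219, -1.551423, -1.659771, -1.754365, -1.834423, -1.899279, -1.948398, -1.981372, -1.997927].
With N=69: ϑ(G) = 69·(-(-1)*2*cos(pi/69))/(2−(-2*cos(pi/69))) = 69*cos(pi/69)/(cos(pi/69) + 1).
≈ 34.4821141 (to 7 d.p.).
α=34, χ(Ḡ)=35; ϑ=69*cos(pi/69)/(cos(pi/69) + 1) lies between (both strict).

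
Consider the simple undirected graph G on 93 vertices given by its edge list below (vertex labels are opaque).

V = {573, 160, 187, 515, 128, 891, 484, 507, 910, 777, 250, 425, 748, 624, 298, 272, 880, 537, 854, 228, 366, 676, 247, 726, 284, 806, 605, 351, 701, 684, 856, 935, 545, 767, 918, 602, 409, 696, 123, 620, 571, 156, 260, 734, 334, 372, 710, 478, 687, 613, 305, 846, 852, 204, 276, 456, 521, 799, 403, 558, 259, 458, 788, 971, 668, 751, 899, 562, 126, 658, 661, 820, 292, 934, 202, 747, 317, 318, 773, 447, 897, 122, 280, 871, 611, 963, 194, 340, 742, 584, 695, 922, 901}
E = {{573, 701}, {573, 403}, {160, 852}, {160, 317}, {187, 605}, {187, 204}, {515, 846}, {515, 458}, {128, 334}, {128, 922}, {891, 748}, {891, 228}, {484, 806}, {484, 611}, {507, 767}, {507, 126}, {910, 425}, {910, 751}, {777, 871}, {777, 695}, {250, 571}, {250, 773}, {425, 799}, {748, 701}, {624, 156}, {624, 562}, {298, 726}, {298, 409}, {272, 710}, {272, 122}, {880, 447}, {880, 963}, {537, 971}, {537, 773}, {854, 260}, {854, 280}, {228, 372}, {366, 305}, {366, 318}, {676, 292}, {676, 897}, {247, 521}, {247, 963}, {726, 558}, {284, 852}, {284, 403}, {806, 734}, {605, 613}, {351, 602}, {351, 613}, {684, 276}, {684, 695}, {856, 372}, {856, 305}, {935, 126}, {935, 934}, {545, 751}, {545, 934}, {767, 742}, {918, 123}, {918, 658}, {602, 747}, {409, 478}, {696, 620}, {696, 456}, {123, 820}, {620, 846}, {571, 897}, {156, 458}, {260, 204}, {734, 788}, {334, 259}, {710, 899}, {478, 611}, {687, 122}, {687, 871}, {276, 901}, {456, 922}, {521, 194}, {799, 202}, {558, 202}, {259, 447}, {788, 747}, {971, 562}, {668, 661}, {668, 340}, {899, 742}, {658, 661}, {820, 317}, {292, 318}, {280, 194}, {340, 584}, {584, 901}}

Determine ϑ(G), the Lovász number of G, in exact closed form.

deg(971) = 2; N(971) = {537, 562}.
deg(558) = 2; N(558) = {726, 202}.
N(259) = {334, 447}, |N(259)| = 2.
N(871) = {777, 687}, |N(871)| = 2.
2-regular, N=93; connected 2-regular on 93 ⇒ C_{93}.
spec(A) ≈ [2.0, 1.9954, 1.9818, 1.9591, 1.9274, 1.887, 1.8379, 1.7805, 1.7149, 1.6415, 1.5606, 1.4727, 1.3779, 1.2769, 1.1701, 1.0579, 0.9409, 0.8196, 0.6946, 0.5664, 0.4356, 0.3029, 0.1687, 0.0338, -0.1013, -0.2359, -0.3695, -0.5013, -0.6309, -0.7576, -0.8808, -1.0, -1.1146, -1.2242, -1.3282, -1.4261, -1.5175, -1.602, -1.6792, -1.7487, -1.8102, -1.8635, -1.9083, -1.9443, -1.9715, -1.9897, -1.9989] (distinct, 4 d.p.).
−93·(-2*cos(pi/93)) / ((2)−(-2*cos(pi/93))) = 93*cos(pi/93)/(cos(pi/93) + 1) = ϑ(G).
ϑ(G) ≈ 46.48673.
α=46, χ(Ḡ)=47; ϑ=93*cos(pi/93)/(cos(pi/93) + 1) lies between (both strict).

93*cos(pi/93)/(cos(pi/93) + 1)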